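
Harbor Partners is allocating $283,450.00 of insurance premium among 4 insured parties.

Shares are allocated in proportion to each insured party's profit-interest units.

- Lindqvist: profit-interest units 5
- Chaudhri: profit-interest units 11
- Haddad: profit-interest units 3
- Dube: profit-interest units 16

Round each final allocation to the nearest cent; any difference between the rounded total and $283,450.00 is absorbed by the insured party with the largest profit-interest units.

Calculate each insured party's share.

Lindqvist: $40,492.86 | Chaudhri: $89,084.29 | Haddad: $24,295.71 | Dube: $129,577.14

Total profit-interest units = 5 + 11 + 3 + 16 = 35.
Pro-rata amounts: Lindqvist 40,492.8571; Chaudhri 89,084.2857; Haddad 24,295.7143; Dube 129,577.1429.
At nearest cent: Lindqvist $40,492.86; Chaudhri $89,084.29; Haddad $24,295.71; Dube $129,577.14. Sum = $283,450.00.
Rounded total matches; no reconciliation needed.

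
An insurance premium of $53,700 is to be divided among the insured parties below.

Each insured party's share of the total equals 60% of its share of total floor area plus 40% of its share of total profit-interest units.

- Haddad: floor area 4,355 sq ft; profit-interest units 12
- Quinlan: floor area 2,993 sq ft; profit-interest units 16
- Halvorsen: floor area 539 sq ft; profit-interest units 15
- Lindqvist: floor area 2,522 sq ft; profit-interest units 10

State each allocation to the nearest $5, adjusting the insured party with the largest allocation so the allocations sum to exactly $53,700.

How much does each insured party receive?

Haddad: $18,340; Quinlan: $15,750; Halvorsen: $7,750; Lindqvist: $11,860

Totals — floor area 10,409, profit-interest units 53.
Blended shares (60% floor area + 40% profit-interest units): Haddad 0.3416; Quinlan 0.2933; Halvorsen 0.1443; Lindqvist 0.2208.
Proportional shares: Haddad 18,343.86; Quinlan 15,749.06; Halvorsen 7,747.66; Lindqvist 11,859.42.
At nearest $5: Haddad $18,345; Quinlan $15,750; Halvorsen $7,750; Lindqvist $11,860. Sum = $53,705.
Difference $53,700 − $53,705 = −$5 applied to largest allocation (Haddad): Haddad becomes $18,340.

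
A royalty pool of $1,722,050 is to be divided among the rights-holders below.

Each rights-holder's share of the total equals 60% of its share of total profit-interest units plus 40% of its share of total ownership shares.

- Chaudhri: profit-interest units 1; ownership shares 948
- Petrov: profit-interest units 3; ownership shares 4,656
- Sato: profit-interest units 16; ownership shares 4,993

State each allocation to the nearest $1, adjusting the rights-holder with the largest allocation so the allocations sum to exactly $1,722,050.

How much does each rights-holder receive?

Totals — profit-interest units 20, ownership shares 10,597.
Combined weights (60% profit-interest units + 40% ownership shares): Chaudhri 0.0658; Petrov 0.2657; Sato 0.6685.
Pro-rata amounts: Chaudhri 113,282.84; Petrov 457,631.09; Sato 1,151,136.07.
After rounding ($1): Chaudhri $113,283; Petrov $457,631; Sato $1,151,136. Sum = $1,722,050.
Sum already equals the total — no adjustment.

Chaudhri: $113,283 | Petrov: $457,631 | Sato: $1,151,136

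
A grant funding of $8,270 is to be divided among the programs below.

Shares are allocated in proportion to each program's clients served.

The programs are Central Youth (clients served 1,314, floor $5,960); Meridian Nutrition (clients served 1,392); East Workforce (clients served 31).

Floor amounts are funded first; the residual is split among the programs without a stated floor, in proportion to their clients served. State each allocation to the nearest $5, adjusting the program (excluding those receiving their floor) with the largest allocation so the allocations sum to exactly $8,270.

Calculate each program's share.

Central Youth: $5,960; Meridian Nutrition: $2,260; East Workforce: $50

Guaranteed amounts: Central Youth $5,960. Residual $2,310.
Residual split over remaining clients served 1,423: Meridian Nutrition 2,259.68 → $2,260; East Workforce 50.32 → $50.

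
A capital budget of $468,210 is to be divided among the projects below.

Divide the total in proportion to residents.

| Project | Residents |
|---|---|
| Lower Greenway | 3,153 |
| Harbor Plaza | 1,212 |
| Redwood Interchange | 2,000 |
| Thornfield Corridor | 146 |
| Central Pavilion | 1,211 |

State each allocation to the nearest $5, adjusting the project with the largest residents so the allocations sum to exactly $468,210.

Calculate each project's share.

Sum of residents: 7,722.
Raw shares: Lower Greenway 3,153/7,722 × $468,210 = 191,176.66; Harbor Plaza 1,212/7,722 × $468,210 = 73,487.51; Redwood Interchange 2,000/7,722 × $468,210 = 121,266.51; Thornfield Corridor 146/7,722 × $468,210 = 8,852.46; Central Pavilion 1,211/7,722 × $468,210 = 73,426.87.
At nearest $5: Lower Greenway $191,175; Harbor Plaza $73,490; Redwood Interchange $121,265; Thornfield Corridor $8,850; Central Pavilion $73,425. Sum = $468,205.
Difference $468,210 − $468,205 = +$5 applied to largest residents (Lower Greenway): Lower Greenway becomes $191,180.

Lower Greenway: $191,180; Harbor Plaza: $73,490; Redwood Interchange: $121,265; Thornfield Corridor: $8,850; Central Pavilion: $73,425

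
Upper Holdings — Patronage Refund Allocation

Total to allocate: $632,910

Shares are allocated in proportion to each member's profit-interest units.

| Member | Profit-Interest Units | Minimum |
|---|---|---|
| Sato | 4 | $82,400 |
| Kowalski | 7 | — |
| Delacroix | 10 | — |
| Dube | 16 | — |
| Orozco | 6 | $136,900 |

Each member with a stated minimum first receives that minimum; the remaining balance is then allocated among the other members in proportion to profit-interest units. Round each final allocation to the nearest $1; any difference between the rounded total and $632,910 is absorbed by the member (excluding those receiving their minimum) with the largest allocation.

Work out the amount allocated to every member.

Sato: $82,400 · Kowalski: $87,735 · Delacroix: $125,336 · Dube: $200,539 · Orozco: $136,900

Guaranteed amounts: Sato $82,400; Orozco $136,900. Remaining pool $413,610.
Remaining pool split over remaining profit-interest units 33: Kowalski 87,735.45 → $87,735; Delacroix 125,336.36 → $125,336; Dube 200,538.18 → $200,538.
Rounding difference +$1 applied to Dube → $200,539.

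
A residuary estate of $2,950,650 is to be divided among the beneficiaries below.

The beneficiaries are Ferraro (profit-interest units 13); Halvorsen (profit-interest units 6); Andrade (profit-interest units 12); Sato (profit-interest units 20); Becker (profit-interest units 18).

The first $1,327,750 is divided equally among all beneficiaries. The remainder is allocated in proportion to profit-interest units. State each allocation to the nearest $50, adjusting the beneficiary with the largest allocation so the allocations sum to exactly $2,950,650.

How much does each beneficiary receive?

Ferraro: $571,300; Halvorsen: $406,650; Andrade: $547,800; Sato: $736,000; Becker: $688,900

Equal tier: $1,327,750 ÷ 5 = $265,550 apiece.
Remainder $1,622,900 by profit-interest units (total 69): Ferraro 305,763.77 → $305,750; Halvorsen 141,121.74 → $141,100; Andrade 282,243.48 → $282,250; Sato 470,405.80 → $470,400; Becker 423,365.22 → $423,350.
Rounding difference +$50 on remainder applied to Sato.
Totals: Ferraro $265,550 + $305,750 = $571,300; Halvorsen $265,550 + $141,100 = $406,650; Andrade $265,550 + $282,250 = $547,800; Sato $265,550 + $470,450 = $736,000; Becker $265,550 + $423,350 = $688,900.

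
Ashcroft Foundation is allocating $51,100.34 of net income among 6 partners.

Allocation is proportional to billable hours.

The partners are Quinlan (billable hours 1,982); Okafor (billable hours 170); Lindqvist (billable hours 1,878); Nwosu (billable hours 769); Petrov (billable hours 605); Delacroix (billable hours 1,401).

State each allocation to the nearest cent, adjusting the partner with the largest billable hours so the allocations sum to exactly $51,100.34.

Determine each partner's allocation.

Quinlan: $14,883.30 | Okafor: $1,276.57 | Lindqvist: $14,102.34 | Nwosu: $5,774.60 | Petrov: $4,543.09 | Delacroix: $10,520.44

Total billable hours = 1,982 + 170 + 1,878 + 769 + 605 + 1,401 = 6,805.
Unrounded shares: Quinlan 14,883.3026; Okafor 1,276.5698; Lindqvist 14,102.3422; Nwosu 5,774.6012; Petrov 4,543.0868; Delacroix 10,520.4374.
Rounded to nearest cent: Quinlan $14,883.30; Okafor $1,276.57; Lindqvist $14,102.34; Nwosu $5,774.60; Petrov $4,543.09; Delacroix $10,520.44. Sum = $51,100.34.
Rounded total matches; no reconciliation needed.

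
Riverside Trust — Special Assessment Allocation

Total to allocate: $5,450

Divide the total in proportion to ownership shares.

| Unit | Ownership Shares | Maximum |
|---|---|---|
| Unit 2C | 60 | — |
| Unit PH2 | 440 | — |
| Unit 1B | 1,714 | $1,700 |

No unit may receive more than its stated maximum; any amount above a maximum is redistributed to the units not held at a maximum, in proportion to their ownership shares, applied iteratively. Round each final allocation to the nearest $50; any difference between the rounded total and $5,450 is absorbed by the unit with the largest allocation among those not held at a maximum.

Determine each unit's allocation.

Combined ownership shares = 2,214.
Pro-rata shares before constraints: Unit 2C 147.70; Unit PH2 1,083.11; Unit 1B 4,219.20.
Held at cap: Unit 1B ($1,700); remaining pool $3,750 reallocated over remaining ownership shares 500.
Redistributed shares: Unit 2C 450.00 → $450; Unit PH2 3,300.00 → $3,300.

Unit 2C: $450 | Unit PH2: $3,300 | Unit 1B: $1,700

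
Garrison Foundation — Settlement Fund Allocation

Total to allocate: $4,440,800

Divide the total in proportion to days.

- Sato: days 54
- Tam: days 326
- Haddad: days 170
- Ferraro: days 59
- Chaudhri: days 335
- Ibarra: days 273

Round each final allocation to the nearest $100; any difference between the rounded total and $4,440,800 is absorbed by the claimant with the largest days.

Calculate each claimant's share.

Total days = 54 + 326 + 170 + 59 + 335 + 273 = 1,217.
Proportional shares: Sato 197,044.54; Tam 1,189,565.16; Haddad 620,325.39; Ferraro 215,289.40; Chaudhri 1,222,405.92; Ibarra 996,169.60.
Rounded to nearest $100: Sato $197,000; Tam $1,189,600; Haddad $620,300; Ferraro $215,300; Chaudhri $1,222,400; Ibarra $996,200. Sum = $4,440,800.
Rounded total matches; no reconciliation needed.

Sato: $197,000 | Tam: $1,189,600 | Haddad: $620,300 | Ferraro: $215,300 | Chaudhri: $1,222,400 | Ibarra: $996,200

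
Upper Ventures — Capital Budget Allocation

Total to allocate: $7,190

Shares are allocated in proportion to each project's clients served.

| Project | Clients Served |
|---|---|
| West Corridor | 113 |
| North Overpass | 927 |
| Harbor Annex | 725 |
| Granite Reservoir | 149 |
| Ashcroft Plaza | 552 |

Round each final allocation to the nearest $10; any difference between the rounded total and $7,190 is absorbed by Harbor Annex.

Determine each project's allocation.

West Corridor: $330; North Overpass: $2,700; Harbor Annex: $2,120; Granite Reservoir: $430; Ashcroft Plaza: $1,610

Sum of clients served: 2,466.
Pro-rata amounts: West Corridor 113/2,466 × $7,190 = 329.47; North Overpass 927/2,466 × $7,190 = 2,702.81; Harbor Annex 725/2,466 × $7,190 = 2,113.85; Granite Reservoir 149/2,466 × $7,190 = 434.43; Ashcroft Plaza 552/2,466 × $7,190 = 1,609.44.
Rounded to nearest $10: West Corridor $330; North Overpass $2,700; Harbor Annex $2,110; Granite Reservoir $430; Ashcroft Plaza $1,610. Sum = $7,180.
Difference $7,190 − $7,180 = +$10 applied to Harbor Annex: Harbor Annex becomes $2,120.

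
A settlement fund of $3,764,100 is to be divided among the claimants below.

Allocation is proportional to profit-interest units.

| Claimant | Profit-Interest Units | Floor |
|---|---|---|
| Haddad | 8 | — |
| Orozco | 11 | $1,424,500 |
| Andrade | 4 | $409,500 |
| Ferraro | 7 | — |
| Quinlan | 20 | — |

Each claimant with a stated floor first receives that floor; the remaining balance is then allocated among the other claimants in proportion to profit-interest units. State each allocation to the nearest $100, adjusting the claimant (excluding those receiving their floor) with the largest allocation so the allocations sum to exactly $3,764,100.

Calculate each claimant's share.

Haddad: $441,200 · Orozco: $1,424,500 · Andrade: $409,500 · Ferraro: $386,000 · Quinlan: $1,102,900

Minimums first: Orozco $1,424,500; Andrade $409,500. Remaining pool $1,930,100.
Remaining pool split over remaining profit-interest units 35: Haddad 441,165.71 → $441,200; Ferraro 386,020.00 → $386,000; Quinlan 1,102,914.29 → $1,102,900.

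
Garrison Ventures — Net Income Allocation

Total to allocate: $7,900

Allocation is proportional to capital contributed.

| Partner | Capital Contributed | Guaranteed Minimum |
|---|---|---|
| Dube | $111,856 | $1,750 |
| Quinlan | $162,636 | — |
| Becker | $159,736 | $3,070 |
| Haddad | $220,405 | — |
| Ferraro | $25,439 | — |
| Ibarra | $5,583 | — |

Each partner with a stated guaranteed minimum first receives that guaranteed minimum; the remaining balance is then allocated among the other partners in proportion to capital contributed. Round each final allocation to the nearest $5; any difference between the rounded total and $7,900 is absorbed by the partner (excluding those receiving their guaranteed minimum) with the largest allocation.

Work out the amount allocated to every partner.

Dube: $1,750 | Quinlan: $1,210 | Becker: $3,070 | Haddad: $1,640 | Ferraro: $190 | Ibarra: $40

Guaranteed amounts: Dube $1,750; Becker $3,070. Remaining pool $3,080.
Remaining pool split over remaining capital contributed 414,063: Quinlan 1,209.76 → $1,210; Haddad 1,639.48 → $1,640; Ferraro 189.23 → $190; Ibarra 41.53 → $40.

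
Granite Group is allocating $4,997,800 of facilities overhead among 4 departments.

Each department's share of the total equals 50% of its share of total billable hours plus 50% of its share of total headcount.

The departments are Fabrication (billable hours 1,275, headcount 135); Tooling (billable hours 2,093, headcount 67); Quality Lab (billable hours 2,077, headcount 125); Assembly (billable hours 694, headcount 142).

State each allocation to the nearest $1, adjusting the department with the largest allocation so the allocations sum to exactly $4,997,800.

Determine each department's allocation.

Totals — billable hours 6,139, headcount 469.
Blended shares (50% billable hours + 50% headcount): Fabrication 0.2478; Tooling 0.2419; Quality Lab 0.3024; Assembly 0.2079.
Unrounded shares: Fabrication 1,238,292.49; Tooling 1,208,948.20; Quality Lab 1,511,467.76; Assembly 1,039,091.56.
Rounded to nearest $1: Fabrication $1,238,292; Tooling $1,208,948; Quality Lab $1,511,468; Assembly $1,039,092. Sum = $4,997,800.
Sum already equals the total — no adjustment.

Fabrication: $1,238,292 · Tooling: $1,208,948 · Quality Lab: $1,511,468 · Assembly: $1,039,092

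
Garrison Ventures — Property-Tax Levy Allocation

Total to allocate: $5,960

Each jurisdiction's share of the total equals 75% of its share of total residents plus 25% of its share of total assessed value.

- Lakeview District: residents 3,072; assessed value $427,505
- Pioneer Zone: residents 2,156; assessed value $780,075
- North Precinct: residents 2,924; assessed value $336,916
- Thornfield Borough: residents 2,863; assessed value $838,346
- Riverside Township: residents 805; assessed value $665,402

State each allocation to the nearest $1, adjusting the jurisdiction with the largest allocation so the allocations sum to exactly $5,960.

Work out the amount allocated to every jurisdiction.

Lakeview District: $1,371; Pioneer Zone: $1,197; North Precinct: $1,270; Thornfield Borough: $1,492; Riverside Township: $630

Totals — residents 11,820, assessed value 3,048,244.
Combined weights (75% residents + 25% assessed value): Lakeview District 0.2300; Pioneer Zone 0.2008; North Precinct 0.2132; Thornfield Borough 0.2504; Riverside Township 0.1057.
Raw shares: Lakeview District 1,370.71; Pioneer Zone 1,196.65; North Precinct 1,270.46; Thornfield Borough 1,492.497; Riverside Township 629.68.
After rounding ($1): Lakeview District $1,371; Pioneer Zone $1,197; North Precinct $1,270; Thornfield Borough $1,492; Riverside Township $630. Sum = $5,960.
Sum already equals the total — no adjustment.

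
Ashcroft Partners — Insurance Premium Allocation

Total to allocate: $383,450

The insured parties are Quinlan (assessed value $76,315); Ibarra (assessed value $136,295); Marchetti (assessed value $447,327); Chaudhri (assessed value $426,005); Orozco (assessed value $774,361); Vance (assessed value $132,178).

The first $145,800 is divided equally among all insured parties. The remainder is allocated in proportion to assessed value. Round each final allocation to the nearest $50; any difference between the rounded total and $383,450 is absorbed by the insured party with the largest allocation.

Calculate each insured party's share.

Quinlan: $33,400 | Ibarra: $40,550 | Marchetti: $77,650 | Chaudhri: $75,100 | Orozco: $116,700 | Vance: $40,050

First tranche $145,800 split equally: $24,300 each.
Remainder $237,650 by assessed value (total 1,992,481): Quinlan 9,102.35 → $9,100; Ibarra 16,256.37 → $16,250; Marchetti 53,354.22 → $53,350; Chaudhri 50,811.07 → $50,800; Orozco 92,360.68 → $92,350; Vance 15,765.32 → $15,750.
Rounding difference +$50 on remainder applied to Orozco.
Totals: Quinlan $24,300 + $9,100 = $33,400; Ibarra $24,300 + $16,250 = $40,550; Marchetti $24,300 + $53,350 = $77,650; Chaudhri $24,300 + $50,800 = $75,100; Orozco $24,300 + $92,400 = $116,700; Vance $24,300 + $15,750 = $40,050.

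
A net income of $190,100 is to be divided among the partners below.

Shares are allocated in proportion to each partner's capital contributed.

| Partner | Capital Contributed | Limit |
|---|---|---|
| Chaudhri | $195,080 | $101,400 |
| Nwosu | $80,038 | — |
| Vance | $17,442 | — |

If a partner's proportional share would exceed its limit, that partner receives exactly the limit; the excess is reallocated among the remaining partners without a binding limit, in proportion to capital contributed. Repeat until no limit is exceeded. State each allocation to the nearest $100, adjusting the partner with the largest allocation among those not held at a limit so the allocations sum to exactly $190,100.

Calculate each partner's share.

Chaudhri: $101,400; Nwosu: $72,800; Vance: $15,900

Total capital contributed = 292,560.
Proportional shares (ignoring caps): Chaudhri 126,759.32; Nwosu 52,007.19; Vance 11,333.48.
Held at cap: Chaudhri ($101,400); balance $88,700 reallocated over remaining capital contributed 97,480.
Remaining shares: Nwosu 72,829.00 → $72,800; Vance 15,871.00 → $15,900.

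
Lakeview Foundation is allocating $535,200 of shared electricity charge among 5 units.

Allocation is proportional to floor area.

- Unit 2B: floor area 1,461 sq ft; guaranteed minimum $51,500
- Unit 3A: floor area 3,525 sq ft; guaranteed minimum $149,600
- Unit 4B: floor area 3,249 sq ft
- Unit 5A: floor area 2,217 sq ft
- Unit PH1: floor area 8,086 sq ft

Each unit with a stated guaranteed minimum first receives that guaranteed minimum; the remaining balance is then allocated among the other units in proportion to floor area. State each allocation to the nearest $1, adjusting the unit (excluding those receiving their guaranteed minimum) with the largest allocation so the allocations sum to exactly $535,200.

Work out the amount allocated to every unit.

Fund the minimums — Unit 2B $51,500; Unit 3A $149,600. Balance $334,100.
Balance split over remaining floor area 13,552: Unit 4B 80,098.21 → $80,098; Unit 5A 54,656.12 → $54,656; Unit PH1 199,345.68 → $199,346.

Unit 2B: $51,500 · Unit 3A: $149,600 · Unit 4B: $80,098 · Unit 5A: $54,656 · Unit PH1: $199,346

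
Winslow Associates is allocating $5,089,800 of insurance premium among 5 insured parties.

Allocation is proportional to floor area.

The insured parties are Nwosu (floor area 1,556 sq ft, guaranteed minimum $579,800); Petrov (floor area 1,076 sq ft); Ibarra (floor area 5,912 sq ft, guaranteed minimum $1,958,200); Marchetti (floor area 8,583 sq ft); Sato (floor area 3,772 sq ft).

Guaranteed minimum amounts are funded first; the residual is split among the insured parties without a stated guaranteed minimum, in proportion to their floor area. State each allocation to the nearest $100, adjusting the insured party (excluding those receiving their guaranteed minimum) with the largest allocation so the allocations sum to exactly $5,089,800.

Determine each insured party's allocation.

Nwosu: $579,800 · Petrov: $204,400 · Ibarra: $1,958,200 · Marchetti: $1,630,700 · Sato: $716,700

Guaranteed amounts: Nwosu $579,800; Ibarra $1,958,200. Balance $2,551,800.
Balance split over remaining floor area 13,431: Petrov 204,432.79 → $204,400; Marchetti 1,630,712.49 → $1,630,700; Sato 716,654.72 → $716,700.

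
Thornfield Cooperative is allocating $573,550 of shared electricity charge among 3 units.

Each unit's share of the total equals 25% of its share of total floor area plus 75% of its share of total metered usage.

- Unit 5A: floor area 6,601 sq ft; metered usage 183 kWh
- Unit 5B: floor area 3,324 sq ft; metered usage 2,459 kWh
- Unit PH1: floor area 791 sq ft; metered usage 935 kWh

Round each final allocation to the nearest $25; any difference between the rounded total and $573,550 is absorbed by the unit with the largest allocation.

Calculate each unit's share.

Floor area total 10,716; metered usage total 3,577.
Blended shares (25% floor area + 75% metered usage): Unit 5A 0.1924; Unit 5B 0.5931; Unit PH1 0.2145.
Unrounded shares: Unit 5A 110,333.15; Unit 5B 340,191.59; Unit PH1 123,025.26.
At nearest $25: Unit 5A $110,325; Unit 5B $340,200; Unit PH1 $123,025. Sum = $573,550.
Rounded total matches; no reconciliation needed.

Unit 5A: $110,325 | Unit 5B: $340,200 | Unit PH1: $123,025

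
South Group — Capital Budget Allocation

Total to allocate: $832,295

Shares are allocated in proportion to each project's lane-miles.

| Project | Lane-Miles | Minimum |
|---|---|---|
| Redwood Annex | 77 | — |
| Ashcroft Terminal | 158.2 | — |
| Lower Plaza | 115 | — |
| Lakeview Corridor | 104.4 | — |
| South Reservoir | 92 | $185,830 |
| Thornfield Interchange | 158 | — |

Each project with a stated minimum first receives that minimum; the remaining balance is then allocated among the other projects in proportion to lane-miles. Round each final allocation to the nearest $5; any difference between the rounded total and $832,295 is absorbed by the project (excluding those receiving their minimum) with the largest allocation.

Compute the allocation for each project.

Fund the minimums — South Reservoir $185,830. Residual $646,465.
Residual split over remaining lane-miles 612.6: Redwood Annex 81,256.62 → $81,255; Ashcroft Terminal 166,945.42 → $166,945; Lower Plaza 121,357.29 → $121,355; Lakeview Corridor 110,171.31 → $110,170; Thornfield Interchange 166,734.36 → $166,735.
Rounding difference +$5 applied to Ashcroft Terminal → $166,950.

Redwood Annex: $81,255 | Ashcroft Terminal: $166,950 | Lower Plaza: $121,355 | Lakeview Corridor: $110,170 | South Reservoir: $185,830 | Thornfield Interchange: $166,735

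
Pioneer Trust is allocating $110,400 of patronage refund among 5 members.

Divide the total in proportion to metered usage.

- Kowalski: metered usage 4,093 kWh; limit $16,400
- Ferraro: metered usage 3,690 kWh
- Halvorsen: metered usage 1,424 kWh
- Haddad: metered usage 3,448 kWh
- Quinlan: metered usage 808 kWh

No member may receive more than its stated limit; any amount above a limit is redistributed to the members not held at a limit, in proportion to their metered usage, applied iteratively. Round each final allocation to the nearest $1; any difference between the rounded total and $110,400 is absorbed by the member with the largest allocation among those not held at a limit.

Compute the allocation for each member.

Sum of metered usage: 13,463.
Pro-rata shares before constraints: Kowalski 33,563.63; Ferraro 30,258.93; Halvorsen 11,677.16; Haddad 28,274.47; Quinlan 6,625.80.
Capped: Kowalski ($16,400); residual $94,000 reallocated over remaining metered usage 9,370.
Remaining shares: Ferraro 37,018.14 → $37,018; Halvorsen 14,285.59 → $14,286; Haddad 34,590.39 → $34,590; Quinlan 8,105.87 → $8,106.

Kowalski: $16,400 | Ferraro: $37,018 | Halvorsen: $14,286 | Haddad: $34,590 | Quinlan: $8,106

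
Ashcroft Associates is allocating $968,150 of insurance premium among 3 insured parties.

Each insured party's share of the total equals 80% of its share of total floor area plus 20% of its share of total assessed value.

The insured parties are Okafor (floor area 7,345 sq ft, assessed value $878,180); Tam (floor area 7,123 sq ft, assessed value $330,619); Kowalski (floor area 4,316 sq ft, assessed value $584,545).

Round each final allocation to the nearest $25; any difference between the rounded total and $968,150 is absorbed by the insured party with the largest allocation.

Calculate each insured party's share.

Okafor: $397,675; Tam: $329,400; Kowalski: $241,075

Totals — floor area 18,784, assessed value 1,793,344.
Blended shares (80% floor area + 20% assessed value): Okafor 0.4108; Tam 0.3402; Kowalski 0.2490.
Raw shares: Okafor 397,674.51; Tam 329,399.83; Kowalski 241,075.66.
Rounded to nearest $25: Okafor $397,675; Tam $329,400; Kowalski $241,075. Sum = $968,150.
Sum already equals the total — no adjustment.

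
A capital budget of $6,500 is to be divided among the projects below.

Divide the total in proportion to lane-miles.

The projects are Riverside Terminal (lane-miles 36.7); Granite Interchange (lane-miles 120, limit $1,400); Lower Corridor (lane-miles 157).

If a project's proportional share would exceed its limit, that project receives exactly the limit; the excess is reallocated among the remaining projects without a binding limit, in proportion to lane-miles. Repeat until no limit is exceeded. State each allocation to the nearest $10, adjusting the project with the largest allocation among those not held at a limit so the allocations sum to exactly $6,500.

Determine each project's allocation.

Riverside Terminal: $970; Granite Interchange: $1,400; Lower Corridor: $4,130

Total lane-miles = 313.7.
Proportional shares (ignoring caps): Riverside Terminal 760.44; Granite Interchange 2,486.45; Lower Corridor 3,253.11.
Held at cap: Granite Interchange ($1,400); residual $5,100 reallocated over remaining lane-miles 193.7.
Redistributed shares: Riverside Terminal 966.29 → $970; Lower Corridor 4,133.71 → $4,130.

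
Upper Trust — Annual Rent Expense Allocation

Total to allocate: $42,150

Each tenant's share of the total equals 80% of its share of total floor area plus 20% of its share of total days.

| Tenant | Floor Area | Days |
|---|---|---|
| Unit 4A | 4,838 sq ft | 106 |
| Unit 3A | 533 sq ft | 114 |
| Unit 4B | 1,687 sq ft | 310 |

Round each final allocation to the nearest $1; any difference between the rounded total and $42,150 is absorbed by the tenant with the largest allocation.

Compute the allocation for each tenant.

Unit 4A: $24,800; Unit 3A: $4,360; Unit 4B: $12,990

Totals — floor area 7,058, days 530.
Composite weights (80% floor area + 20% days): Unit 4A 0.5884; Unit 3A 0.1034; Unit 4B 0.3082.
Pro-rata amounts: Unit 4A 24,799.82; Unit 3A 4,359.68; Unit 4B 12,990.49.
Rounded to nearest $1: Unit 4A $24,800; Unit 3A $4,360; Unit 4B $12,990. Sum = $42,150.
No rounding difference to absorb.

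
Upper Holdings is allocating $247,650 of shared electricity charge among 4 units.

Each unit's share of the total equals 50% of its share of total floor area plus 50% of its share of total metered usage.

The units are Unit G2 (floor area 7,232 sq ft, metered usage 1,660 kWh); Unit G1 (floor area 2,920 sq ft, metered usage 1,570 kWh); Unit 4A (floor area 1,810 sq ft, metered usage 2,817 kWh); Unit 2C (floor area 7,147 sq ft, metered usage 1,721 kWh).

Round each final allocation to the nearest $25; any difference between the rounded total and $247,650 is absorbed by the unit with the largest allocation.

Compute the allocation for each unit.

Totals — floor area 19,109, metered usage 7,768.
Blended shares (50% floor area + 50% metered usage): Unit G2 0.2961; Unit G1 0.1775; Unit 4A 0.2287; Unit 2C 0.2978.
Pro-rata amounts: Unit G2 73,323.92; Unit G1 43,947.82; Unit 4A 56,632.77; Unit 2C 73,745.49.
After rounding ($25): Unit G2 $73,325; Unit G1 $43,950; Unit 4A $56,625; Unit 2C $73,750. Sum = $247,650.
No rounding difference to absorb.

Unit G2: $73,325 | Unit G1: $43,950 | Unit 4A: $56,625 | Unit 2C: $73,750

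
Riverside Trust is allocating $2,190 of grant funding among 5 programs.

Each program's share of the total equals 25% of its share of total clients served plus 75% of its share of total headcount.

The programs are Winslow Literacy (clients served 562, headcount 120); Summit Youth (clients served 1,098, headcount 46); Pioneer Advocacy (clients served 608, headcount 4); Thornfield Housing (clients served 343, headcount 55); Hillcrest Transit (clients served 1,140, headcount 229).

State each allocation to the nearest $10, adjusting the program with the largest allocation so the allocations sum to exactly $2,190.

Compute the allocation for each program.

Winslow Literacy: $520 · Summit Youth: $330 · Pioneer Advocacy: $100 · Thornfield Housing: $250 · Hillcrest Transit: $990

Clients served total 3,751; headcount total 454.
Composite weights (25% clients served + 75% headcount): Winslow Literacy 0.2357; Summit Youth 0.1492; Pioneer Advocacy 0.0471; Thornfield Housing 0.1137; Hillcrest Transit 0.4543.
Unrounded shares: Winslow Literacy 516.17; Summit Youth 326.69; Pioneer Advocacy 103.22; Thornfield Housing 249.05; Hillcrest Transit 994.88.
After rounding ($10): Winslow Literacy $520; Summit Youth $330; Pioneer Advocacy $100; Thornfield Housing $250; Hillcrest Transit $990. Sum = $2,190.
No rounding difference to absorb.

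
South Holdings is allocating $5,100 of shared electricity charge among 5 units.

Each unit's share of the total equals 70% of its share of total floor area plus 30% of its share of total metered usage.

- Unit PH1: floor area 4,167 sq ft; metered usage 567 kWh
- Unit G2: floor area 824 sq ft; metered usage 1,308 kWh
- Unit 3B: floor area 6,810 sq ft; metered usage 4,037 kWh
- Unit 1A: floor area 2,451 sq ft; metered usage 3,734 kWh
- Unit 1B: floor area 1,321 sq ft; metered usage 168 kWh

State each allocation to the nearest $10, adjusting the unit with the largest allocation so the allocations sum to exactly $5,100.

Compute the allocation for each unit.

Unit PH1: $1,040; Unit G2: $390; Unit 3B: $2,200; Unit 1A: $1,140; Unit 1B: $330

Totals — floor area 15,573, metered usage 9,814.
Blended shares (70% floor area + 30% metered usage): Unit PH1 0.2046; Unit G2 0.0770; Unit 3B 0.4295; Unit 1A 0.2243; Unit 1B 0.0645.
Raw shares: Unit PH1 1,043.65; Unit G2 392.81; Unit 3B 2,190.51; Unit 1A 1,144.00; Unit 1B 329.02.
Rounded to nearest $10: Unit PH1 $1,040; Unit G2 $390; Unit 3B $2,190; Unit 1A $1,140; Unit 1B $330. Sum = $5,090.
Difference $5,100 − $5,090 = +$10 applied to largest allocation (Unit 3B): Unit 3B becomes $2,200.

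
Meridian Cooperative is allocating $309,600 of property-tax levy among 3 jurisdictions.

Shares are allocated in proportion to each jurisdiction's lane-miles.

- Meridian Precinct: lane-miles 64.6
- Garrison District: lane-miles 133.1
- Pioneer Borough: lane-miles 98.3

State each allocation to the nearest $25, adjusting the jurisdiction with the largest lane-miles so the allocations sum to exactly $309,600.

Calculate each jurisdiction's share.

Combined lane-miles = 296.
Raw shares: Meridian Precinct 64.6/296 × $309,600 = 67,568.11; Garrison District 133.1/296 × $309,600 = 139,215.41; Pioneer Borough 98.3/296 × $309,600 = 102,816.49.
After rounding ($25): Meridian Precinct $67,575; Garrison District $139,225; Pioneer Borough $102,825. Sum = $309,625.
Difference $309,600 − $309,625 = −$25 applied to largest lane-miles (Garrison District): Garrison District becomes $139,200.

Meridian Precinct: $67,575 · Garrison District: $139,200 · Pioneer Borough: $102,825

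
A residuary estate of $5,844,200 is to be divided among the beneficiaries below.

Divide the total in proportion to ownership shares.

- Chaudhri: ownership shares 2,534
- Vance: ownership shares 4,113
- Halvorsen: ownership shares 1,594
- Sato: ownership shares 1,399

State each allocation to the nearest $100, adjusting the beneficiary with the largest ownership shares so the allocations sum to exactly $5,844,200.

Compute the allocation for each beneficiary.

Ownership shares total: 2,534 + 4,113 + 1,594 + 1,399 = 9,640.
Pro-rata amounts: Chaudhri 1,536,224.36; Vance 2,493,484.92; Halvorsen 966,354.23; Sato 848,136.49.
Rounded to nearest $100: Chaudhri $1,536,200; Vance $2,493,500; Halvorsen $966,400; Sato $848,100. Sum = $5,844,200.
Rounded total matches; no reconciliation needed.

Chaudhri: $1,536,200; Vance: $2,493,500; Halvorsen: $966,400; Sato: $848,100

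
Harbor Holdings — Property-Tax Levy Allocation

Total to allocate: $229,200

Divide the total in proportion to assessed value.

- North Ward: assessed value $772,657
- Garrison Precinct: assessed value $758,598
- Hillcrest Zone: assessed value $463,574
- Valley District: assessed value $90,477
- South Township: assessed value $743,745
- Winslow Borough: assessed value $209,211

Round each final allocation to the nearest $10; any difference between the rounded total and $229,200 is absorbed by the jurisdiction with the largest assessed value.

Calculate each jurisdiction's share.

Assessed value total: 3,038,262.
Raw shares: North Ward 772,657/3,038,262 × $229,200 = 58,287.59; Garrison Precinct 758,598/3,038,262 × $229,200 = 57,227.01; Hillcrest Zone 463,574/3,038,262 × $229,200 = 34,971.03; Valley District 90,477/3,038,262 × $229,200 = 6,825.39; South Township 743,745/3,038,262 × $229,200 = 56,106.54; Winslow Borough 209,211/3,038,262 × $229,200 = 15,782.43.
At nearest $10: North Ward $58,290; Garrison Precinct $57,230; Hillcrest Zone $34,970; Valley District $6,830; South Township $56,110; Winslow Borough $15,780. Sum = $229,210.
Difference $229,200 − $229,210 = −$10 applied to largest assessed value (North Ward): North Ward becomes $58,280.

North Ward: $58,280 · Garrison Precinct: $57,230 · Hillcrest Zone: $34,970 · Valley District: $6,830 · South Township: $56,110 · Winslow Borough: $15,780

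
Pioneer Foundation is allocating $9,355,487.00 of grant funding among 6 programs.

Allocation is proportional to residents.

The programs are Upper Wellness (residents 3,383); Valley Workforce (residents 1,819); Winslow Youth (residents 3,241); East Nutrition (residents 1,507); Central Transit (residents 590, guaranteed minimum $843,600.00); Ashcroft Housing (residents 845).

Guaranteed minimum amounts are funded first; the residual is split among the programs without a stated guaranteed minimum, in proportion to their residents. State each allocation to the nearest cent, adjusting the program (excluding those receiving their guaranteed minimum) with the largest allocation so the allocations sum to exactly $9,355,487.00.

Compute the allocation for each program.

Upper Wellness: $2,667,504.74 | Valley Workforce: $1,434,286.47 | Winslow Youth: $2,555,537.36 | East Nutrition: $1,188,273.62 | Central Transit: $843,600.00 | Ashcroft Housing: $666,284.81

Minimums first: Central Transit $843,600.00. Remaining pool $8,511,887.00.
Remaining pool split over remaining residents 10,795: Upper Wellness 2,667,504.7449 → $2,667,504.74; Valley Workforce 1,434,286.4709 → $1,434,286.47; Winslow Youth 2,555,537.3568 → $2,555,537.36; East Nutrition 1,188,273.6182 → $1,188,273.62; Ashcroft Housing 666,284.8092 → $666,284.81.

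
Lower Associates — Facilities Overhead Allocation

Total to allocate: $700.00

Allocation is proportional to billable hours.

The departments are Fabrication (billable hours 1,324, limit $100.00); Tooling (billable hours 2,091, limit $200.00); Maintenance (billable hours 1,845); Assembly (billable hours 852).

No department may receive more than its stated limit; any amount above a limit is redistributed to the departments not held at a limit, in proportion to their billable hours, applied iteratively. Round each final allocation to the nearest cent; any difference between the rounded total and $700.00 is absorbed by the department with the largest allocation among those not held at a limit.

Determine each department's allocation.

Fabrication: $100.00 · Tooling: $200.00 · Maintenance: $273.64 · Assembly: $126.36

Combined billable hours = 6,112.
Pro-rata shares before constraints: Fabrication 151.6361; Tooling 239.4797; Maintenance 211.3056; Assembly 97.5785.
Cap binds for Fabrication ($100.00), Tooling ($200.00); remaining pool $400.00 reallocated over remaining billable hours 2,697.
Remaining shares: Maintenance 273.6374 → $273.64; Assembly 126.3626 → $126.36.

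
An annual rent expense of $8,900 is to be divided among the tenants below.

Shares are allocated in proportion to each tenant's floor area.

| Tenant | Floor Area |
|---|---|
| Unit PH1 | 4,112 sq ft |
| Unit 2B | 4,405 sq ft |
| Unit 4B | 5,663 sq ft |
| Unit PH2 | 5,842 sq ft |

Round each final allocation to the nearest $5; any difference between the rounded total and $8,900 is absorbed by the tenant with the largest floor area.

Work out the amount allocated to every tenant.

Unit PH1: $1,830 | Unit 2B: $1,960 | Unit 4B: $2,515 | Unit PH2: $2,595

Combined floor area = 4,112 + 4,405 + 5,663 + 5,842 = 20,022.
Unrounded shares: Unit PH1 1,827.83; Unit 2B 1,958.07; Unit 4B 2,517.27; Unit PH2 2,596.83.
At nearest $5: Unit PH1 $1,830; Unit 2B $1,960; Unit 4B $2,515; Unit PH2 $2,595. Sum = $8,900.
Rounded total matches; no reconciliation needed.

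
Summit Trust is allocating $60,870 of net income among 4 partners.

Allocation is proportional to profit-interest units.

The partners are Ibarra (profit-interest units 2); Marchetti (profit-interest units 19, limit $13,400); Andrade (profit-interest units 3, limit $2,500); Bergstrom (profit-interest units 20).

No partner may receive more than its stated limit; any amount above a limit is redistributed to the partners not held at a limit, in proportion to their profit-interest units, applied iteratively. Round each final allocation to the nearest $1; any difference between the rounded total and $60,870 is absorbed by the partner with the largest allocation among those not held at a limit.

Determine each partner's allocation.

Combined profit-interest units = 44.
Pro-rata shares before constraints: Ibarra 2,766.82; Marchetti 26,284.77; Andrade 4,150.23; Bergstrom 27,668.18.
Held at cap: Marchetti ($13,400), Andrade ($2,500); remaining pool $44,970 reallocated over remaining profit-interest units 22.
Remaining shares: Ibarra 4,088.18 → $4,088; Bergstrom 40,881.82 → $40,882.

Ibarra: $4,088 | Marchetti: $13,400 | Andrade: $2,500 | Bergstrom: $40,882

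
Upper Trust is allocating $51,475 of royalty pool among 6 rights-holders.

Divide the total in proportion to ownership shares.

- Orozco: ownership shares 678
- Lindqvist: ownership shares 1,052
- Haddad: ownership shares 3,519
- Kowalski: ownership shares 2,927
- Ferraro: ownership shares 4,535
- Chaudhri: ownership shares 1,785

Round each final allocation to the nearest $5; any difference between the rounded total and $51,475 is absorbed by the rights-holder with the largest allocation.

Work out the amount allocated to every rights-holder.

Ownership shares total: 14,496.
Pro-rata amounts: Orozco 678/14,496 × $51,475 = 2,407.56; Lindqvist 1,052/14,496 × $51,475 = 3,735.63; Haddad 3,519/14,496 × $51,475 = 12,495.90; Kowalski 2,927/14,496 × $51,475 = 10,393.72; Ferraro 4,535/14,496 × $51,475 = 16,103.69; Chaudhri 1,785/14,496 × $51,475 = 6,338.50.
After rounding ($5): Orozco $2,410; Lindqvist $3,735; Haddad $12,495; Kowalski $10,395; Ferraro $16,105; Chaudhri $6,340. Sum = $51,480.
Difference $51,475 − $51,480 = −$5 applied to largest allocation (Ferraro): Ferraro becomes $16,100.

Orozco: $2,410 · Lindqvist: $3,735 · Haddad: $12,495 · Kowalski: $10,395 · Ferraro: $16,100 · Chaudhri: $6,340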